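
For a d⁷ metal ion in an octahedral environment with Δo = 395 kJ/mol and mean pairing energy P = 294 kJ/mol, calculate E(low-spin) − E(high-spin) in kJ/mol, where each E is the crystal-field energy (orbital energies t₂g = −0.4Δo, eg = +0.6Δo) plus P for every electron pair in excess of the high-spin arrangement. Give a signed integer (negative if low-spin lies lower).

-101

High-spin: t₂g⁵ eg², CFSE = -0.8Δo = -316 kJ/mol.
For low-spin the configuration is t₂g⁶ eg¹: orbital energy -1.8 × 395 = -711 kJ/mol, and 1 additional pair relative to high-spin adds 294 kJ/mol, giving -417 kJ/mol.
The difference is -417 − (-316) = -101 kJ/mol, so low-spin lies lower.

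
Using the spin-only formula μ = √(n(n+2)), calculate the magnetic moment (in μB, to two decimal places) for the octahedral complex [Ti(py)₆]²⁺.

py is neutral, so the +2 overall charge sits on Ti: oxidation state +2.
Ti sits in group 4; removing 2 electrons leaves Ti²⁺ with 4 − 2 = 2 d electrons.
Configuration: t₂g² eg⁰ → 2 unpaired electrons.
μ(spin-only) = √[2(2+2)] = √8 ≈ 2.83 μB.

2.83 μB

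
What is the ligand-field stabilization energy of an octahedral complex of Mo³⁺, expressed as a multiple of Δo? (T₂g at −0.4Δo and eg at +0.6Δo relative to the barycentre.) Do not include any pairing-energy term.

-1.2 Δo

Mo is in group 6, so Mo³⁺ is d³ (6 − 3 = 3).
Configuration: t₂g³ eg⁰.
CFSE = 3(-0.4Δo) + 0(0.6Δo) = -1.2Δo + 0.0Δo = -1.2Δo.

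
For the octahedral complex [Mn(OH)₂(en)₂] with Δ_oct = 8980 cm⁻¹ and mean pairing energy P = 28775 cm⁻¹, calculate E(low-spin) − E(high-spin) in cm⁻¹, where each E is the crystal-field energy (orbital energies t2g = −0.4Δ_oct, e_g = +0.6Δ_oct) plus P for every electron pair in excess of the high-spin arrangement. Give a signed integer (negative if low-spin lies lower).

39590

Ligand charges: 2×(-1) from OH⁻ and 2×(+0) from en sum to -2; with overall charge +0, Mn is +2.
Mn²⁺: group 7, so d-count = 7 − 2 = 5.
In the high-spin limit (t2g^3 e_g^2) the orbital term is 0.0Δ_oct = 0 cm⁻¹, with no excess pairing.
Low-spin t2g^5 e_g^0 gives -2.0Δ_oct = -17960 cm⁻¹, but forming 2 extra pairs costs 2P = 57550 cm⁻¹, so E(LS) = -17960 + 57550 = 39590 cm⁻¹.
Thus E(LS) − E(HS) = 39590 cm⁻¹.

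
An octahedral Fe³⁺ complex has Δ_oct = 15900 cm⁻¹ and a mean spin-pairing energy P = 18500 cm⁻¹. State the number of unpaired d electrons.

Group 8 minus oxidation state +3 gives a d⁵ configuration for Fe³⁺.
Since Δ_oct = 15900 cm⁻¹ < P = 18500 cm⁻¹, the complex adopts the high-spin configuration.
That gives t2g^3 e_g^2.
Unpaired electrons: 5.

5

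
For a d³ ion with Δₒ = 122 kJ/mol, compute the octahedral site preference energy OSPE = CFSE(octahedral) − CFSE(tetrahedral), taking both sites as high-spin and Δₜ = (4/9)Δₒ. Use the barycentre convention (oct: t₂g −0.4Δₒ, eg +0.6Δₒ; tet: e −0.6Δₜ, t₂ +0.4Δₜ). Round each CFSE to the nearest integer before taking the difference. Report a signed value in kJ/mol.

-103

Octahedral (high-spin): t₂g³ eg⁰, CFSE = 3(−0.4) + 0(+0.6) = -1.2Δₒ = -1.2 × 122 = -146 kJ/mol.
Tetrahedral e² t₂¹ gives -0.8Δₜ = -0.8 × (4/9) × 122 = -43 kJ/mol.
OSPE = CFSE(oct) − CFSE(tet) = -146 − (-43) = -103 kJ/mol.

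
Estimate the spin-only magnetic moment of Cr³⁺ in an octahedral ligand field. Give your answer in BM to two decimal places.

3.87 BM

Cr³⁺: group 6, so d-count = 6 − 3 = 3.
For octahedral d³ the high- and low-spin configurations coincide.
Configuration: t₂g³ eg⁰ → 3 unpaired electrons.
μ(spin-only) = √[3(3+2)] = √15 ≈ 3.87 BM.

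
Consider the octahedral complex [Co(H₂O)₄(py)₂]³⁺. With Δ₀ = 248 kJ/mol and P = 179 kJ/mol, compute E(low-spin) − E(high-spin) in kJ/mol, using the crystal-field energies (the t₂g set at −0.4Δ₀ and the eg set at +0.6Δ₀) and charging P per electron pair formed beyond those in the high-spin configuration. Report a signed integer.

Ligand charges: 4×(+0) from H₂O and 2×(+0) from py sum to +0; with overall charge +3, Co is +3.
Group 9 minus oxidation state +3 gives a d⁶ configuration for Co³⁺.
High-spin: t₂g⁴ eg², CFSE = -0.4Δ₀ = -99 kJ/mol.
For low-spin the configuration is t₂g⁶ eg⁰: orbital energy -2.4 × 248 = -595 kJ/mol, and 2 additional pairs relative to high-spin add 358 kJ/mol, giving -237 kJ/mol.
Thus E(LS) − E(HS) = -138 kJ/mol.

-138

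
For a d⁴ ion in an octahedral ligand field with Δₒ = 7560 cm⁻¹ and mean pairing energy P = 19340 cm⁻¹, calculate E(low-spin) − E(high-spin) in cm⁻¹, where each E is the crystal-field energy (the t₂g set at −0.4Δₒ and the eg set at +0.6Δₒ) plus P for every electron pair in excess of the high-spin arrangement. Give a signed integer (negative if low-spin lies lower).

11780

High-spin: t₂g³ eg¹, CFSE = -0.6Δₒ = -4536 cm⁻¹.
For low-spin the configuration is t₂g⁴ eg⁰: orbital energy -1.6 × 7560 = -12096 cm⁻¹, and 1 additional pair relative to high-spin adds 19340 cm⁻¹, giving 7244 cm⁻¹.
Thus E(LS) − E(HS) = 11780 cm⁻¹.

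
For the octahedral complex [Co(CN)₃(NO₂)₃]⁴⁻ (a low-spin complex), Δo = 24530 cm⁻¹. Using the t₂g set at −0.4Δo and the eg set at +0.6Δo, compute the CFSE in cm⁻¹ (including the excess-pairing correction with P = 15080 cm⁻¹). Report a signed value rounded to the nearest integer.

Ligand charges: 3×(-1) from CN⁻ and 3×(-1) from NO₂⁻ sum to -6; with overall charge -4, Co is +2.
Group 9 minus oxidation state +2 gives a d⁷ configuration for Co²⁺.
Configuration: t₂g⁶ eg¹.
CFSE(orbital) = 6×(-0.4Δo) + 1×(0.6Δo) = -1.8Δo; with Δo = 24530 cm⁻¹ that is -44154 cm⁻¹.
Relative to high-spin t₂g⁵ eg² (2 paired), the low-spin configuration has 1 additional pair, contributing +1 × 15080 = +15080 cm⁻¹.
Overall CFSE = -44154 + 15080 = -29074 cm⁻¹.

-29074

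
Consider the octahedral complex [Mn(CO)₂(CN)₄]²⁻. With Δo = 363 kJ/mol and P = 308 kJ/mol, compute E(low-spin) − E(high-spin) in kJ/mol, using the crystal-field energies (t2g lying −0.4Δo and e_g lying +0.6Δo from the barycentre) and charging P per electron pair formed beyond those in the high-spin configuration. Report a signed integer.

Ligand charges: 2×(+0) from CO and 4×(-1) from CN⁻ sum to -4; with overall charge -2, Mn is +2.
Group 7 minus oxidation state +2 gives a d⁵ configuration for Mn²⁺.
In the high-spin limit (t2g^3 e_g^2) the orbital term is 0.0Δo = 0 kJ/mol, with no excess pairing.
For low-spin the configuration is t2g^5 e_g^0: orbital energy -2.0 × 363 = -726 kJ/mol, and 2 additional pairs relative to high-spin add 616 kJ/mol, giving -110 kJ/mol.
Thus E(LS) − E(HS) = -110 kJ/mol.

-110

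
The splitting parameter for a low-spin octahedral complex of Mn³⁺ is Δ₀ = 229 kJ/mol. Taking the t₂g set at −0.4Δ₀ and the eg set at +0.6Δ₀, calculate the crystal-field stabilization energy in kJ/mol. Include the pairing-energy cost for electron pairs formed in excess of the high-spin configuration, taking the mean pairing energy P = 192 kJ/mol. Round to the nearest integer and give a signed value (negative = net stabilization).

Mn is in group 7, so Mn³⁺ is d⁴ (7 − 3 = 4).
The d⁴ electrons fill as t₂g⁴ eg⁰.
Orbital CFSE = 4(-0.4) + 0(0.6) = -1.6Δ₀ = -1.6 × 229 = -366 kJ/mol.
High-spin d⁴ would be t₂g³ eg¹ with 0 pairs; low-spin has 1, so 1 excess pair costs +1P = +192 kJ/mol.
Net CFSE = -366 + 192 = -174 kJ/mol.

-174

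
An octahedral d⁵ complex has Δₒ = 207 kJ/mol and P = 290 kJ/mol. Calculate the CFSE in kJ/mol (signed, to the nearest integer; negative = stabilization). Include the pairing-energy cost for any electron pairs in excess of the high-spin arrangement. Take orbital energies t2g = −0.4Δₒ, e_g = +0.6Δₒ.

0

Since Δₒ = 207 kJ/mol < P = 290 kJ/mol, the complex adopts the high-spin configuration.
Configuration: t2g^3 e_g^2.
Orbital CFSE = 0.0Δₒ = 0.0 × 207 = 0 kJ/mol.
High-spin has no excess pairs, so no pairing correction applies.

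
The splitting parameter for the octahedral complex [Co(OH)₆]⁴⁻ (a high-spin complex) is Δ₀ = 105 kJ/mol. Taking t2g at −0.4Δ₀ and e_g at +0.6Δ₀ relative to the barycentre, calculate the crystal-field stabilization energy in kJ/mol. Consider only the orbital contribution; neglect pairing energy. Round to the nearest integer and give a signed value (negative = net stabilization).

-84

Each OH⁻ contributes -1; 6 × (-1) = -6. With overall charge -4, Co is in the +2 oxidation state.
Co sits in group 9; removing 2 electrons leaves Co²⁺ with 9 − 2 = 7 d electrons.
The d⁷ electrons fill as t2g^5 e_g^2.
The orbital stabilization is -0.8Δ₀ = -0.8 × 105 = -84 kJ/mol.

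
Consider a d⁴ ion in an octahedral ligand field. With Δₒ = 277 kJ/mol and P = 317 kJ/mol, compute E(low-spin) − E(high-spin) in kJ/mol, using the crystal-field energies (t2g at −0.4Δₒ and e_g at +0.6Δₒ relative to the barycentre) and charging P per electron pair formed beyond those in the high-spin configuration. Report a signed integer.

40

High-spin d⁴ fills as t2g^3 e_g^1 with CFSE 3(−0.4) + 1(+0.6) = -0.6Δₒ = -166 kJ/mol.
Low-spin: t2g^4 e_g^0, orbital CFSE = -1.6Δₒ = -443 kJ/mol; plus 1 excess pair × P = +317 kJ/mol; total -126 kJ/mol.
The difference is -126 − (-166) = 40 kJ/mol, so high-spin lies lower.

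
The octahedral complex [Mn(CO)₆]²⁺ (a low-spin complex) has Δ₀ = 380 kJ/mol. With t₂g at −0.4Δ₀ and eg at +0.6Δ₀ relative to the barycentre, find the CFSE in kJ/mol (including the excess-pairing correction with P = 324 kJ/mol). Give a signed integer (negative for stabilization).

CO is neutral, so the +2 overall charge sits on Mn: oxidation state +2.
Mn sits in group 7; removing 2 electrons leaves Mn²⁺ with 7 − 2 = 5 d electrons.
The d⁵ electrons fill as t₂g⁵ eg⁰.
The orbital stabilization is -2.0Δ₀ = -2.0 × 380 = -760 kJ/mol.
Relative to high-spin t₂g³ eg² (0 paired), the low-spin configuration has 2 additional pairs, contributing +2 × 324 = +648 kJ/mol.
Overall CFSE = -760 + 648 = -112 kJ/mol.

-112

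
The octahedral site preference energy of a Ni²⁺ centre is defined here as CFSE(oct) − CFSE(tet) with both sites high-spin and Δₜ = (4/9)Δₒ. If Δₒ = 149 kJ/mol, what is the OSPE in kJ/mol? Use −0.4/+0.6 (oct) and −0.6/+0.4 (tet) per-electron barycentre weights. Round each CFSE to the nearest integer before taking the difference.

-126

Ni sits in group 10; removing 2 electrons leaves Ni²⁺ with 10 − 2 = 8 d electrons.
In an octahedral site d⁸ (HS) is t2g^6 e_g^2, giving CFSE(oct) = -1.2Δₒ = -179 kJ/mol.
In a tetrahedral site the filling is e^4 t2^4: CFSE(tet) = -0.8Δₜ = -0.8 × (4/9)(149) = -53 kJ/mol.
OSPE = -179 − (-53) = -126 kJ/mol.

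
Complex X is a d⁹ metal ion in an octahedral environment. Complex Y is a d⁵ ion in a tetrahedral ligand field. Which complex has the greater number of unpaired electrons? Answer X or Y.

Y

X: t2g^6 e_g^3 → 1 unpaired.
Y: With tetrahedral geometry the complex is necessarily high-spin; e² t₂³ → 5 unpaired.
So Y has more unpaired electrons.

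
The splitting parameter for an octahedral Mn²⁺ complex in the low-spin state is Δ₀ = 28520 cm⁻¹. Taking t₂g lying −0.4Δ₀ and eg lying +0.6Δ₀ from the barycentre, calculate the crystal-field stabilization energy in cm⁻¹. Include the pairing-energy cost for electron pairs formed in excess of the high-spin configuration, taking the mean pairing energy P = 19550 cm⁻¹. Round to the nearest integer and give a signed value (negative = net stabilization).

Mn sits in group 7; removing 2 electrons leaves Mn²⁺ with 7 − 2 = 5 d electrons.
Configuration: t₂g⁵ eg⁰.
The orbital stabilization is -2.0Δ₀ = -2.0 × 28520 = -57040 cm⁻¹.
Pairing penalty: 2 pairs vs 0 in the high-spin reference → 2 extra × P = 39100 cm⁻¹.
Combining: -57040 + 39100 = -17940 cm⁻¹.

-17940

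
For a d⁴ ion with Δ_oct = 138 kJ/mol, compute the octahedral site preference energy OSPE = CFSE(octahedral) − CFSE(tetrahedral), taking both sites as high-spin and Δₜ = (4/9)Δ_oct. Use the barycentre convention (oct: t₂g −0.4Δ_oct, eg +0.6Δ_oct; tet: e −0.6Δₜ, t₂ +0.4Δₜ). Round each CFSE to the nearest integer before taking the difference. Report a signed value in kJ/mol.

-58

Octahedral high-spin t₂g³ eg¹: CFSE = -0.6 × 138 = -83 kJ/mol.
In a tetrahedral site the filling is e² t₂²: CFSE(tet) = -0.4Δₜ = -0.4 × (4/9)(138) = -25 kJ/mol.
OSPE = -83 − (-25) = -58 kJ/mol.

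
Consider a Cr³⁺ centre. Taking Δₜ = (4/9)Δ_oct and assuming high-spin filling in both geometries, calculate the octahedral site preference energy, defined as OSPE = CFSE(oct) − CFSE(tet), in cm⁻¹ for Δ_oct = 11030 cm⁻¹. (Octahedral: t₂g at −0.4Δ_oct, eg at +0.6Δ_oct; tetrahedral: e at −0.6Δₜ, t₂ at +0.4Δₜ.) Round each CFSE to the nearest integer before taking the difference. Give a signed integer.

Cr is in group 6, so Cr³⁺ is d³ (6 − 3 = 3).
In an octahedral site d³ (HS) is t2g^3 e_g^0, giving CFSE(oct) = -1.2Δ_oct = -13236 cm⁻¹.
Tetrahedral: e^2 t2^1, CFSE = 2(−0.6) + 1(+0.4) = -0.8Δₜ = -0.8 × (4/9) × 11030 = -3922 cm⁻¹.
Subtracting, OSPE = -13236 − (-3922) = -9314 cm⁻¹.

-9314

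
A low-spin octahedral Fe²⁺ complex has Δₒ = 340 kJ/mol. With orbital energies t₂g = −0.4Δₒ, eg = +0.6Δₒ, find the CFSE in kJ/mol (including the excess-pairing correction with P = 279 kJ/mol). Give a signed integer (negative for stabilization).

Fe sits in group 8; removing 2 electrons leaves Fe²⁺ with 8 − 2 = 6 d electrons.
Electron filling gives t₂g⁶ eg⁰.
The orbital stabilization is -2.4Δₒ = -2.4 × 340 = -816 kJ/mol.
Relative to high-spin t₂g⁴ eg² (1 paired), the low-spin configuration has 2 additional pairs, contributing +2 × 279 = +558 kJ/mol.
Overall CFSE = -816 + 558 = -258 kJ/mol.

-258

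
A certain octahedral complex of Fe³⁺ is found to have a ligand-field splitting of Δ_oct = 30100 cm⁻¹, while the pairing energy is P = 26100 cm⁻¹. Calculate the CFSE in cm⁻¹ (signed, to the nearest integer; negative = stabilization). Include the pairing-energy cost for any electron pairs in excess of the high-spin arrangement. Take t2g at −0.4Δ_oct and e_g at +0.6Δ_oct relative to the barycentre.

Group 8 minus oxidation state +3 gives a d⁵ configuration for Fe³⁺.
Δ_oct > P, so pairing is preferred: the ground state is low-spin.
That gives t2g^5 e_g^0.
Orbital CFSE = -2.0Δ_oct = -2.0 × 30100 = -60200 cm⁻¹.
Excess pairs vs high-spin: 2 − 0 = 2; pairing cost = +52200 cm⁻¹.
Net CFSE = -60200 + 52200 = -8000 cm⁻¹.

-8000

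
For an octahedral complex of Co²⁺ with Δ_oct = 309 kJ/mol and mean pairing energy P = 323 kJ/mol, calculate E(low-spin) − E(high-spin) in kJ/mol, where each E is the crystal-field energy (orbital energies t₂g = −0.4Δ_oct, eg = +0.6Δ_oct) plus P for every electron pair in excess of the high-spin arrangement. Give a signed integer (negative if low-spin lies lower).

Co sits in group 9; removing 2 electrons leaves Co²⁺ with 9 − 2 = 7 d electrons.
High-spin: t₂g⁵ eg², CFSE = -0.8Δ_oct = -247 kJ/mol.
Low-spin: t₂g⁶ eg¹, orbital CFSE = -1.8Δ_oct = -556 kJ/mol; plus 1 excess pair × P = +323 kJ/mol; total -233 kJ/mol.
E(LS) − E(HS) = -233 − (-247) = 14 kJ/mol.

14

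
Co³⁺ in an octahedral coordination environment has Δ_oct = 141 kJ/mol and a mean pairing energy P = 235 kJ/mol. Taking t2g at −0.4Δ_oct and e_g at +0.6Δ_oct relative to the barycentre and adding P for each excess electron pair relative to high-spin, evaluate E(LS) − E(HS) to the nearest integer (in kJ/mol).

Co sits in group 9; removing 3 electrons leaves Co³⁺ with 9 − 3 = 6 d electrons.
High-spin d⁶ fills as t2g^4 e_g^2 with CFSE 4(−0.4) + 2(+0.6) = -0.4Δ_oct = -56 kJ/mol.
For low-spin the configuration is t2g^6 e_g^0: orbital energy -2.4 × 141 = -338 kJ/mol, and 2 additional pairs relative to high-spin add 470 kJ/mol, giving 132 kJ/mol.
The difference is 132 − (-56) = 188 kJ/mol, so high-spin lies lower.

188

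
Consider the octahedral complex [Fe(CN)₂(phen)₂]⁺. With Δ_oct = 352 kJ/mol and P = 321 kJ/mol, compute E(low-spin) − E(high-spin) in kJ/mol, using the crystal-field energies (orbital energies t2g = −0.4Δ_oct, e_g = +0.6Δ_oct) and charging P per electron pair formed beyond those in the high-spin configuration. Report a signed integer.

-62

Ligand charges: 2×(-1) from CN⁻ and 2×(+0) from phen sum to -2; with overall charge +1, Fe is +3.
Fe is in group 8, so Fe³⁺ is d⁵ (8 − 3 = 5).
High-spin: t2g^3 e_g^2, CFSE = 0.0Δ_oct = 0 kJ/mol.
Low-spin: t2g^5 e_g^0, orbital CFSE = -2.0Δ_oct = -704 kJ/mol; plus 2 excess pairs × P = +642 kJ/mol; total -62 kJ/mol.
Thus E(LS) − E(HS) = -62 kJ/mol.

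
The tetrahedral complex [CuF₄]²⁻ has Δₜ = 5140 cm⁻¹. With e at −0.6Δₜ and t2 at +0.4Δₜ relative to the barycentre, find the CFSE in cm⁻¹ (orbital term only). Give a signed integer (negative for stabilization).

Each F⁻ contributes -1; 4 × (-1) = -4. With overall charge -2, Cu is in the +2 oxidation state.
Cu²⁺: group 11, so d-count = 11 − 2 = 9.
Tetrahedral fields are weak (Δₜ ≈ 4/9 Δₒ), so electrons fill high-spin.
Configuration: e^4 t2^5.
CFSE(orbital) = 4×(-0.6Δₜ) + 5×(0.4Δₜ) = -0.4Δₜ; with Δₜ = 5140 cm⁻¹ that is -2056 cm⁻¹.

-2056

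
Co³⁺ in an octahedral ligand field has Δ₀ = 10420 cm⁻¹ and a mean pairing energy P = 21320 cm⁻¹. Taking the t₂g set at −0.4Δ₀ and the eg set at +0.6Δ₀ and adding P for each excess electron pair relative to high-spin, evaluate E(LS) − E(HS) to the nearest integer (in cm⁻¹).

21800

Co³⁺: group 9, so d-count = 9 − 3 = 6.
High-spin d⁶ fills as t₂g⁴ eg² with CFSE 4(−0.4) + 2(+0.6) = -0.4Δ₀ = -4168 cm⁻¹.
For low-spin the configuration is t₂g⁶ eg⁰: orbital energy -2.4 × 10420 = -25008 cm⁻¹, and 2 additional pairs relative to high-spin add 42640 cm⁻¹, giving 17632 cm⁻¹.
E(LS) − E(HS) = 17632 − (-4168) = 21800 cm⁻¹.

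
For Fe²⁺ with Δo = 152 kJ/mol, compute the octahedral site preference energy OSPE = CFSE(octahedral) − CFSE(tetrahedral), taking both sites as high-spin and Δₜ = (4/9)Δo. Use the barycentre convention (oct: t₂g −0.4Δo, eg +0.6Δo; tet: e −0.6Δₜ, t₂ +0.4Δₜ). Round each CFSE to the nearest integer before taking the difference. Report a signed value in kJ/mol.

-20

Group 8 minus oxidation state +2 gives a d⁶ configuration for Fe²⁺.
In an octahedral site d⁶ (HS) is t₂g⁴ eg², giving CFSE(oct) = -0.4Δo = -61 kJ/mol.
Tetrahedral e³ t₂³ gives -0.6Δₜ = -0.6 × (4/9) × 152 = -41 kJ/mol.
Subtracting, OSPE = -61 − (-41) = -20 kJ/mol.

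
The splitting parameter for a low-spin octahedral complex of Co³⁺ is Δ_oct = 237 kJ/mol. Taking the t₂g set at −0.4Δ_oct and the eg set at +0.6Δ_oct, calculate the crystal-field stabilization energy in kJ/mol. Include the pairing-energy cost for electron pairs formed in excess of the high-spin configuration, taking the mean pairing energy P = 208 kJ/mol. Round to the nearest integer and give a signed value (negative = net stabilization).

Group 9 minus oxidation state +3 gives a d⁶ configuration for Co³⁺.
Configuration: t₂g⁶ eg⁰.
CFSE(orbital) = 6×(-0.4Δ_oct) + 0×(0.6Δ_oct) = -2.4Δ_oct; with Δ_oct = 237 kJ/mol that is -569 kJ/mol.
Relative to high-spin t₂g⁴ eg² (1 paired), the low-spin configuration has 2 additional pairs, contributing +2 × 208 = +416 kJ/mol.
Net CFSE = -569 + 416 = -153 kJ/mol.

-153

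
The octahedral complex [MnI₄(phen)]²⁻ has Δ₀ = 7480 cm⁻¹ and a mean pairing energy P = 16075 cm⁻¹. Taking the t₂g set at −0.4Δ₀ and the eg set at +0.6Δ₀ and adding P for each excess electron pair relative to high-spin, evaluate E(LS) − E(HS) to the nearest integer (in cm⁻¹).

17190

Ligand charges: 4×(-1) from I⁻ and 1×(+0) from phen sum to -4; with overall charge -2, Mn is +2.
Mn sits in group 7; removing 2 electrons leaves Mn²⁺ with 7 − 2 = 5 d electrons.
High-spin: t₂g³ eg², CFSE = 0.0Δ₀ = 0 cm⁻¹.
Low-spin t₂g⁵ eg⁰ gives -2.0Δ₀ = -14960 cm⁻¹, but forming 2 extra pairs costs 2P = 32150 cm⁻¹, so E(LS) = -14960 + 32150 = 17190 cm⁻¹.
Thus E(LS) − E(HS) = 17190 cm⁻¹.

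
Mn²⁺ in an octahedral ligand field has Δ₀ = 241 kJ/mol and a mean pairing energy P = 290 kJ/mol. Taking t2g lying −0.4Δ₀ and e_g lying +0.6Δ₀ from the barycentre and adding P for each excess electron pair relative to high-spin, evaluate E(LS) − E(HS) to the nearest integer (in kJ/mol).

98

Group 7 minus oxidation state +2 gives a d⁵ configuration for Mn²⁺.
High-spin: t2g^3 e_g^2, CFSE = 0.0Δ₀ = 0 kJ/mol.
For low-spin the configuration is t2g^5 e_g^0: orbital energy -2.0 × 241 = -482 kJ/mol, and 2 additional pairs relative to high-spin add 580 kJ/mol, giving 98 kJ/mol.
Thus E(LS) − E(HS) = 98 kJ/mol.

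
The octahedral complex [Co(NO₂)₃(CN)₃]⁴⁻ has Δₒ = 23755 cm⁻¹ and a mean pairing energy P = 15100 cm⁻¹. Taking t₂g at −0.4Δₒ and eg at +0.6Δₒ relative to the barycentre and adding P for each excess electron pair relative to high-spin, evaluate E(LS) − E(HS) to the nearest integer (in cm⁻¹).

-8655

Ligand charges: 3×(-1) from NO₂⁻ and 3×(-1) from CN⁻ sum to -6; with overall charge -4, Co is +2.
Co is in group 9, so Co²⁺ is d⁷ (9 − 2 = 7).
High-spin: t₂g⁵ eg², CFSE = -0.8Δₒ = -19004 cm⁻¹.
Low-spin: t₂g⁶ eg¹, orbital CFSE = -1.8Δₒ = -42759 cm⁻¹; plus 1 excess pair × P = +15100 cm⁻¹; total -27659 cm⁻¹.
E(LS) − E(HS) = -27659 − (-19004) = -8655 cm⁻¹.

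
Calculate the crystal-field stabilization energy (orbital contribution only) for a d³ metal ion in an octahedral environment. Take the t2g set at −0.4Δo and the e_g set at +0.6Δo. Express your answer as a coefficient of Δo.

-1.2 Δo

Configuration: t2g^3 e_g^0.
CFSE = 3(-0.4Δo) + 0(0.6Δo) = -1.2Δo + 0.0Δo = -1.2Δo.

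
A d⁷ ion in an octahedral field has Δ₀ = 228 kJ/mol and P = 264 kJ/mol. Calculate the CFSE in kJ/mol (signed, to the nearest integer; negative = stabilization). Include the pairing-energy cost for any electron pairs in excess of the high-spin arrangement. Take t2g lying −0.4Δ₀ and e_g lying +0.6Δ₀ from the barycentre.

Here Δ₀ < P (228 < 264), so the high-spin state is favoured.
Filling d⁷ accordingly: t2g^5 e_g^2.
Orbital CFSE = -0.8Δ₀ = -0.8 × 228 = -182 kJ/mol.
High-spin has no excess pairs, so no pairing correction applies.

-182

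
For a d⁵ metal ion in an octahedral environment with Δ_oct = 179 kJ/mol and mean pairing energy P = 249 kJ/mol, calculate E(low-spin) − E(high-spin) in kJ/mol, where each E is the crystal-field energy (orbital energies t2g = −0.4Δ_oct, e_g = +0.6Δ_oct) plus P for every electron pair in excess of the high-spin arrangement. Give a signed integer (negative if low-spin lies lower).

140

In the high-spin limit (t2g^3 e_g^2) the orbital term is 0.0Δ_oct = 0 kJ/mol, with no excess pairing.
For low-spin the configuration is t2g^5 e_g^0: orbital energy -2.0 × 179 = -358 kJ/mol, and 2 additional pairs relative to high-spin add 498 kJ/mol, giving 140 kJ/mol.
Thus E(LS) − E(HS) = 140 kJ/mol.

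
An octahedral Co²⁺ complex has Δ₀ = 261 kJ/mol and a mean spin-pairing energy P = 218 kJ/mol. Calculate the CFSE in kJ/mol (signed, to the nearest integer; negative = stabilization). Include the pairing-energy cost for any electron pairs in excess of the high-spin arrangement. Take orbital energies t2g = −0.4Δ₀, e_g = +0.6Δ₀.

Co is in group 9, so Co²⁺ is d⁷ (9 − 2 = 7).
Since Δ₀ = 261 kJ/mol > P = 218 kJ/mol, the complex adopts the low-spin configuration.
Configuration: t2g^6 e_g^1.
Orbital CFSE = -1.8Δ₀ = -1.8 × 261 = -470 kJ/mol.
Excess pairs vs high-spin: 3 − 2 = 1; pairing cost = +218 kJ/mol.
Net CFSE = -470 + 218 = -252 kJ/mol.

-252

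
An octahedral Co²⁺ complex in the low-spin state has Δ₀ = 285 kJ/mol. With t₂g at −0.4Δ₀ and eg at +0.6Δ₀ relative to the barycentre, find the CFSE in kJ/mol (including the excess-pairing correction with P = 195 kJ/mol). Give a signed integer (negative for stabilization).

Group 9 minus oxidation state +2 gives a d⁷ configuration for Co²⁺.
Electron filling gives t₂g⁶ eg¹.
The orbital stabilization is -1.8Δ₀ = -1.8 × 285 = -513 kJ/mol.
High-spin d⁷ would be t₂g⁵ eg² with 2 pairs; low-spin has 3, so 1 excess pair costs +1P = +195 kJ/mol.
Combining: -513 + 195 = -318 kJ/mol.

-318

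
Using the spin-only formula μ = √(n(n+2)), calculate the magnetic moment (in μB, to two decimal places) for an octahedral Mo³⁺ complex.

Mo sits in group 6; removing 3 electrons leaves Mo³⁺ with 6 − 3 = 3 d electrons.
For octahedral d³ the high- and low-spin configurations coincide.
Configuration: t₂g³ eg⁰ → 3 unpaired electrons.
μ(spin-only) = √[3(3+2)] = √15 ≈ 3.87 μB.

3.87 μB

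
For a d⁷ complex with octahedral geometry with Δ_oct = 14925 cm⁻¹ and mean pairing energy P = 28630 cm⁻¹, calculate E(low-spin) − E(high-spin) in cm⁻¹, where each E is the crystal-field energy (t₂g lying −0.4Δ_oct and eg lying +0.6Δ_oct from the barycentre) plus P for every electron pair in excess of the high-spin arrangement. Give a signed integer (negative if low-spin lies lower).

In the high-spin limit (t₂g⁵ eg²) the orbital term is -0.8Δ_oct = -11940 cm⁻¹, with no excess pairing.
Low-spin t₂g⁶ eg¹ gives -1.8Δ_oct = -26865 cm⁻¹, but forming 1 extra pair costs 1P = 28630 cm⁻¹, so E(LS) = -26865 + 28630 = 1765 cm⁻¹.
Thus E(LS) − E(HS) = 13705 cm⁻¹.

13705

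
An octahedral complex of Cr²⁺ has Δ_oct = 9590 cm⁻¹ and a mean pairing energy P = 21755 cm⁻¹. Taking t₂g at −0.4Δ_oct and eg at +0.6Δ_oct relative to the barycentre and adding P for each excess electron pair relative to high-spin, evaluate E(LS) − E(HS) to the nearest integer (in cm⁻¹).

Cr is in group 6, so Cr²⁺ is d⁴ (6 − 2 = 4).
In the high-spin limit (t₂g³ eg¹) the orbital term is -0.6Δ_oct = -5754 cm⁻¹, with no excess pairing.
Low-spin: t₂g⁴ eg⁰, orbital CFSE = -1.6Δ_oct = -15344 cm⁻¹; plus 1 excess pair × P = +21755 cm⁻¹; total 6411 cm⁻¹.
Thus E(LS) − E(HS) = 12165 cm⁻¹.

12165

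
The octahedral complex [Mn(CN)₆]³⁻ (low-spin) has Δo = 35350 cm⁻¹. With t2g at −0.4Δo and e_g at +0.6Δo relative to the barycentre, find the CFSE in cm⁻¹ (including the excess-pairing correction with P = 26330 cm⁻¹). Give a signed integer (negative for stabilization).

Each CN⁻ contributes -1; 6 × (-1) = -6. With overall charge -3, Mn is in the +3 oxidation state.
Mn³⁺: group 7, so d-count = 7 − 3 = 4.
The d⁴ electrons fill as t2g^4 e_g^0.
CFSE(orbital) = 4×(-0.4Δo) + 0×(0.6Δo) = -1.6Δo; with Δo = 35350 cm⁻¹ that is -56560 cm⁻¹.
Relative to high-spin t2g^3 e_g^1 (0 paired), the low-spin configuration has 1 additional pair, contributing +1 × 26330 = +26330 cm⁻¹.
Net CFSE = -56560 + 26330 = -30230 cm⁻¹.

-30230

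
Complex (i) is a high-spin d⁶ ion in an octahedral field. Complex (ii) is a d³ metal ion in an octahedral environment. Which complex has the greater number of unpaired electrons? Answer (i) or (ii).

(i): t₂g⁴ eg² → 4 unpaired.
(ii): t₂g³ eg⁰ → 3 unpaired.
So (i) has more unpaired electrons.

(i)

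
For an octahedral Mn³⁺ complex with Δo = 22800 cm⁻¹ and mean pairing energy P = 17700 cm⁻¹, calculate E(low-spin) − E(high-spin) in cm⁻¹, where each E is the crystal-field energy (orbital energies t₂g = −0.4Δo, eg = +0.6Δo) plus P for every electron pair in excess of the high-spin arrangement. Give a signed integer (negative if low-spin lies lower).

-5100

Mn³⁺: group 7, so d-count = 7 − 3 = 4.
In the high-spin limit (t₂g³ eg¹) the orbital term is -0.6Δo = -13680 cm⁻¹, with no excess pairing.
Low-spin t₂g⁴ eg⁰ gives -1.6Δo = -36480 cm⁻¹, but forming 1 extra pair costs 1P = 17700 cm⁻¹, so E(LS) = -36480 + 17700 = -18780 cm⁻¹.
The difference is -18780 − (-13680) = -5100 cm⁻¹, so low-spin lies lower.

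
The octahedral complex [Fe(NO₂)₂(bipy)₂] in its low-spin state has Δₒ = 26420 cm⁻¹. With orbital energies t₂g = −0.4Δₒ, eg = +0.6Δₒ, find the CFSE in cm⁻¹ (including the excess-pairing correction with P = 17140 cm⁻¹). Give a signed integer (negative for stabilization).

Ligand charges: 2×(-1) from NO₂⁻ and 2×(+0) from bipy sum to -2; with overall charge +0, Fe is +2.
Fe²⁺: group 8, so d-count = 8 − 2 = 6.
Configuration: t₂g⁶ eg⁰.
Orbital CFSE = 6(-0.4) + 0(0.6) = -2.4Δₒ = -2.4 × 26420 = -63408 cm⁻¹.
Pairing penalty: 3 pairs vs 1 in the high-spin reference → 2 extra × P = 34280 cm⁻¹.
Net CFSE = -63408 + 34280 = -29128 cm⁻¹.

-29128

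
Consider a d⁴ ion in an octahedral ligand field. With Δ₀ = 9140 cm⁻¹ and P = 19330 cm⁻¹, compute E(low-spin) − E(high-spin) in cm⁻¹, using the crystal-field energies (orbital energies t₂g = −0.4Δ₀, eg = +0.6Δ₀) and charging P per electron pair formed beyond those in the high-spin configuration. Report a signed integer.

10190

In the high-spin limit (t₂g³ eg¹) the orbital term is -0.6Δ₀ = -5484 cm⁻¹, with no excess pairing.
Low-spin: t₂g⁴ eg⁰, orbital CFSE = -1.6Δ₀ = -14624 cm⁻¹; plus 1 excess pair × P = +19330 cm⁻¹; total 4706 cm⁻¹.
E(LS) − E(HS) = 4706 − (-5484) = 10190 cm⁻¹.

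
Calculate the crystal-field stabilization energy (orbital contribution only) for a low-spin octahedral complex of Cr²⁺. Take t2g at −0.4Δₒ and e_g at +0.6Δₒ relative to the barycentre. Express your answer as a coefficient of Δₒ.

Cr is in group 6, so Cr²⁺ is d⁴ (6 − 2 = 4).
Configuration: t2g^4 e_g^0.
CFSE = 4(-0.4Δₒ) + 0(0.6Δₒ) = -1.6Δₒ + 0.0Δₒ = -1.6Δₒ.

-1.6 Δₒ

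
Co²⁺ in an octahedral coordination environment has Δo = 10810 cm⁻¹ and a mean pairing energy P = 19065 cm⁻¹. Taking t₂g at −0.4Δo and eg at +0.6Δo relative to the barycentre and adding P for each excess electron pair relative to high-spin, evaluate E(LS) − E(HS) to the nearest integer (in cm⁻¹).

Co sits in group 9; removing 2 electrons leaves Co²⁺ with 9 − 2 = 7 d electrons.
High-spin: t₂g⁵ eg², CFSE = -0.8Δo = -8648 cm⁻¹.
Low-spin: t₂g⁶ eg¹, orbital CFSE = -1.8Δo = -19458 cm⁻¹; plus 1 excess pair × P = +19065 cm⁻¹; total -393 cm⁻¹.
Thus E(LS) − E(HS) = 8255 cm⁻¹.

8255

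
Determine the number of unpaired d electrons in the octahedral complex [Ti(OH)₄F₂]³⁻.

Ligand charges: 4×(-1) from OH⁻ and 2×(-1) from F⁻ sum to -6; with overall charge -3, Ti is +3.
Ti³⁺: group 4, so d-count = 4 − 3 = 1.
Configuration: t2g^1 e_g^0, giving 1 unpaired electron.

1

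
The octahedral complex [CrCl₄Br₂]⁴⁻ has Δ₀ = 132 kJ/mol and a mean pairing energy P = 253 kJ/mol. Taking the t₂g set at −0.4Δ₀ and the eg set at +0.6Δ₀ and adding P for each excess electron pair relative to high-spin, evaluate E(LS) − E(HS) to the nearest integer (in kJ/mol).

121

Ligand charges: 4×(-1) from Cl⁻ and 2×(-1) from Br⁻ sum to -6; with overall charge -4, Cr is +2.
Cr²⁺: group 6, so d-count = 6 − 2 = 4.
In the high-spin limit (t₂g³ eg¹) the orbital term is -0.6Δ₀ = -79 kJ/mol, with no excess pairing.
For low-spin the configuration is t₂g⁴ eg⁰: orbital energy -1.6 × 132 = -211 kJ/mol, and 1 additional pair relative to high-spin adds 253 kJ/mol, giving 42 kJ/mol.
E(LS) − E(HS) = 42 − (-79) = 121 kJ/mol.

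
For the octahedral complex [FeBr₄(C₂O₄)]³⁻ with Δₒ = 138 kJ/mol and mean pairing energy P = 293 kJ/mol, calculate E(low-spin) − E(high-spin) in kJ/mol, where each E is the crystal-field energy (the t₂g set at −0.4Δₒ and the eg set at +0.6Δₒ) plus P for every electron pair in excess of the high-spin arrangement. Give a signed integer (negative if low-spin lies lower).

Ligand charges: 4×(-1) from Br⁻ and 1×(-2) from C₂O₄²⁻ sum to -6; with overall charge -3, Fe is +3.
Fe³⁺: group 8, so d-count = 8 − 3 = 5.
High-spin d⁵ fills as t₂g³ eg² with CFSE 3(−0.4) + 2(+0.6) = 0.0Δₒ = 0 kJ/mol.
Low-spin t₂g⁵ eg⁰ gives -2.0Δₒ = -276 kJ/mol, but forming 2 extra pairs costs 2P = 586 kJ/mol, so E(LS) = -276 + 586 = 310 kJ/mol.
E(LS) − E(HS) = 310 − (0) = 310 kJ/mol.

310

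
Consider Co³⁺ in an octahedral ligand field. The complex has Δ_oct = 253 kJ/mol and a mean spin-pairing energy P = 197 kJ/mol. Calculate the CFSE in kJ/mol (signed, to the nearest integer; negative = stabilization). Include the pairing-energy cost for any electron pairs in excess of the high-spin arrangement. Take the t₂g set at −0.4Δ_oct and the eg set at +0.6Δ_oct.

-213

Co³⁺: group 9, so d-count = 9 − 3 = 6.
Here Δ_oct > P (253 > 197), so the low-spin state is favoured.
Filling d⁶ accordingly: t₂g⁶ eg⁰.
Orbital CFSE = -2.4Δ_oct = -2.4 × 253 = -607 kJ/mol.
Excess pairs vs high-spin: 3 − 1 = 2; pairing cost = +394 kJ/mol.
Net CFSE = -607 + 394 = -213 kJ/mol.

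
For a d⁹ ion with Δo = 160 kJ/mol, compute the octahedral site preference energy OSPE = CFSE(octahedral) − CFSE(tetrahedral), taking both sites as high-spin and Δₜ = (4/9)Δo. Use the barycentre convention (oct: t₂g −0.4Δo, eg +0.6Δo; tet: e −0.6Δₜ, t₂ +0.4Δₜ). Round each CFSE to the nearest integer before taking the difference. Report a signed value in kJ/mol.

Octahedral high-spin t₂g⁶ eg³: CFSE = -0.6 × 160 = -96 kJ/mol.
Tetrahedral: e⁴ t₂⁵, CFSE = 4(−0.6) + 5(+0.4) = -0.4Δₜ = -0.4 × (4/9) × 160 = -28 kJ/mol.
OSPE = -96 − (-28) = -68 kJ/mol.

-68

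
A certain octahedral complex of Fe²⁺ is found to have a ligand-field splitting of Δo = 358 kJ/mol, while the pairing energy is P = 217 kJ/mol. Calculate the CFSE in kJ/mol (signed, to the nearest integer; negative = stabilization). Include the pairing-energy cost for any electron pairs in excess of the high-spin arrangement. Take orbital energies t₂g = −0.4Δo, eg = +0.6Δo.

Fe sits in group 8; removing 2 electrons leaves Fe²⁺ with 8 − 2 = 6 d electrons.
Since Δo = 358 kJ/mol > P = 217 kJ/mol, the complex adopts the low-spin configuration.
Configuration: t₂g⁶ eg⁰.
Orbital CFSE = -2.4Δo = -2.4 × 358 = -859 kJ/mol.
Excess pairs vs high-spin: 3 − 1 = 2; pairing cost = +434 kJ/mol.
Net CFSE = -859 + 434 = -425 kJ/mol.

-425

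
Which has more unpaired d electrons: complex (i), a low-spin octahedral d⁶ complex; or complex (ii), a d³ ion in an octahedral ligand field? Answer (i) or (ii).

(i): t2g^6 e_g^0 → 0 unpaired.
(ii): For octahedral d³ the high- and low-spin configurations coincide; t₂g³ eg⁰ → 3 unpaired.
So (ii) has more unpaired electrons.

(ii)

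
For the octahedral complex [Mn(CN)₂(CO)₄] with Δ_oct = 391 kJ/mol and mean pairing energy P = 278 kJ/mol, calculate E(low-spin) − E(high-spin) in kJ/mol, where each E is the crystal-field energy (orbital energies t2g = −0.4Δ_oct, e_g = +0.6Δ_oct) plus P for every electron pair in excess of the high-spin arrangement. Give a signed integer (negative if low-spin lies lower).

Ligand charges: 2×(-1) from CN⁻ and 4×(+0) from CO sum to -2; with overall charge +0, Mn is +2.
Mn is in group 7, so Mn²⁺ is d⁵ (7 − 2 = 5).
High-spin: t2g^3 e_g^2, CFSE = 0.0Δ_oct = 0 kJ/mol.
Low-spin t2g^5 e_g^0 gives -2.0Δ_oct = -782 kJ/mol, but forming 2 extra pairs costs 2P = 556 kJ/mol, so E(LS) = -782 + 556 = -226 kJ/mol.
E(LS) − E(HS) = -226 − (0) = -226 kJ/mol.

-226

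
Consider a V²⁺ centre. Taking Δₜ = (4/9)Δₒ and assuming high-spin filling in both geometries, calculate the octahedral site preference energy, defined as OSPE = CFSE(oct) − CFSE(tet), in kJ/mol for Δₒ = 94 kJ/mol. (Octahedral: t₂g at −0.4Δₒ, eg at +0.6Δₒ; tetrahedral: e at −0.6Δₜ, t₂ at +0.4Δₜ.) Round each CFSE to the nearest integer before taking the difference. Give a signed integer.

V is in group 5, so V²⁺ is d³ (5 − 2 = 3).
Octahedral (high-spin): t2g^3 e_g^0, CFSE = 3(−0.4) + 0(+0.6) = -1.2Δₒ = -1.2 × 94 = -113 kJ/mol.
In a tetrahedral site the filling is e^2 t2^1: CFSE(tet) = -0.8Δₜ = -0.8 × (4/9)(94) = -33 kJ/mol.
Subtracting, OSPE = -113 − (-33) = -80 kJ/mol.

-80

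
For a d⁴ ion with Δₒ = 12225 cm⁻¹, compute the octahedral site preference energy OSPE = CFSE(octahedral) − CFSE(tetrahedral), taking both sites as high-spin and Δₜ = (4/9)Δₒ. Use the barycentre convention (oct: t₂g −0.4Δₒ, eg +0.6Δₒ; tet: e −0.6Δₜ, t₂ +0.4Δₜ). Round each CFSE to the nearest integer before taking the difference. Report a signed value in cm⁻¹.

In an octahedral site d⁴ (HS) is t₂g³ eg¹, giving CFSE(oct) = -0.6Δₒ = -7335 cm⁻¹.
Tetrahedral e² t₂² gives -0.4Δₜ = -0.4 × (4/9) × 12225 = -2173 cm⁻¹.
OSPE = CFSE(oct) − CFSE(tet) = -7335 − (-2173) = -5162 cm⁻¹.

-5162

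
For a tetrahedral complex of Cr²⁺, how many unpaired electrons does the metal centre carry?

4

Cr²⁺: group 6, so d-count = 6 − 2 = 4.
Tetrahedral splitting is small, so the complex is high-spin.
Configuration: e² t₂², giving 4 unpaired electrons.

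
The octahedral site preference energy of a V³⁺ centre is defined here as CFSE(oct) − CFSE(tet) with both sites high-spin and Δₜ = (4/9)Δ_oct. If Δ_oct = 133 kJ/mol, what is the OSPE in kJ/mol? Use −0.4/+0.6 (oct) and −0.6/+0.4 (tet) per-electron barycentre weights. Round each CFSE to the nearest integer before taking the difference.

-35

V is in group 5, so V³⁺ is d² (5 − 3 = 2).
Octahedral (high-spin): t₂g² eg⁰, CFSE = 2(−0.4) + 0(+0.6) = -0.8Δ_oct = -0.8 × 133 = -106 kJ/mol.
Tetrahedral: e² t₂⁰, CFSE = 2(−0.6) + 0(+0.4) = -1.2Δₜ = -1.2 × (4/9) × 133 = -71 kJ/mol.
OSPE = CFSE(oct) − CFSE(tet) = -106 − (-71) = -35 kJ/mol.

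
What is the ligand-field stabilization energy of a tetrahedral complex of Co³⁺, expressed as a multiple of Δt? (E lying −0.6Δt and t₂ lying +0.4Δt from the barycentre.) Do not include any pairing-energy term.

-0.6 Δt

Co³⁺: group 9, so d-count = 9 − 3 = 6.
With tetrahedral geometry the complex is necessarily high-spin.
Configuration: e³ t₂³.
CFSE = 3(-0.6Δt) + 3(0.4Δt) = -1.8Δt + 1.2Δt = -0.6Δt.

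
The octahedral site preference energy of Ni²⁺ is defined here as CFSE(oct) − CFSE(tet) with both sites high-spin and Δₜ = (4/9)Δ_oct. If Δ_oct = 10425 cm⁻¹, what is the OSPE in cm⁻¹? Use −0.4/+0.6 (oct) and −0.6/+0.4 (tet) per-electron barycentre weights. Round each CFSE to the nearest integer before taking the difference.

-8803

Ni is in group 10, so Ni²⁺ is d⁸ (10 − 2 = 8).
Octahedral high-spin t2g^6 e_g^2: CFSE = -1.2 × 10425 = -12510 cm⁻¹.
In a tetrahedral site the filling is e^4 t2^4: CFSE(tet) = -0.8Δₜ = -0.8 × (4/9)(10425) = -3707 cm⁻¹.
Subtracting, OSPE = -12510 − (-3707) = -8803 cm⁻¹.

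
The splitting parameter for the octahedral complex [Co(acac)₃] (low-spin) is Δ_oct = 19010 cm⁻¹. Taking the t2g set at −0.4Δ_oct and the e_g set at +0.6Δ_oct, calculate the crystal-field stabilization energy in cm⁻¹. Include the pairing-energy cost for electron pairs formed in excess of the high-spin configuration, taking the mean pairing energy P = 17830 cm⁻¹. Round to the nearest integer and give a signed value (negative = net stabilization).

Each acac⁻ contributes -1; 3 × (-1) = -3. With overall charge +0, Co is in the +3 oxidation state.
Co³⁺: group 9, so d-count = 9 − 3 = 6.
Electron filling gives t2g^6 e_g^0.
CFSE(orbital) = 6×(-0.4Δ_oct) + 0×(0.6Δ_oct) = -2.4Δ_oct; with Δ_oct = 19010 cm⁻¹ that is -45624 cm⁻¹.
Pairing penalty: 3 pairs vs 1 in the high-spin reference → 2 extra × P = 35660 cm⁻¹.
Net CFSE = -45624 + 35660 = -9964 cm⁻¹.

-9964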